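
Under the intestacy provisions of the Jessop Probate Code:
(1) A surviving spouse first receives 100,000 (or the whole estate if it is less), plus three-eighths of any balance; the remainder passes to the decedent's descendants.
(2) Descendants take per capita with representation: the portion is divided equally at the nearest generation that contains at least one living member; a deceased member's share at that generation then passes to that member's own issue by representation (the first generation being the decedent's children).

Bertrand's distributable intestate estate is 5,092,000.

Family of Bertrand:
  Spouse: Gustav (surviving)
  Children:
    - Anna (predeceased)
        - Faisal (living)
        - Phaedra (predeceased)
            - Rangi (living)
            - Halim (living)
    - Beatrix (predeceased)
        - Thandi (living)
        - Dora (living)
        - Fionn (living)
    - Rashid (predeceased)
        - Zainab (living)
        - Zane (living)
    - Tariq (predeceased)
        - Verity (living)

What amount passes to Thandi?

Thandi receives 390,000.

Gustav first takes 100,000, leaving a balance of 4,992,000. Gustav then takes three-eighths of the balance (1,872,000), for a total of 1,972,000. The remaining 3,120,000 passes to the descendants.
No child survives, so the initial division is made at the grandchildren's generation.
The descendants' portion (3,120,000) is divided into 8 shares of 390,000: Faisal, Thandi, Dora, Fionn, Zainab, Zane, and Verity each take 390,000; Phaedra's 390,000 share passes to Phaedra's issue.
Phaedra's share (390,000) is divided into 2 shares of 195,000: Rangi and Halim each take 195,000.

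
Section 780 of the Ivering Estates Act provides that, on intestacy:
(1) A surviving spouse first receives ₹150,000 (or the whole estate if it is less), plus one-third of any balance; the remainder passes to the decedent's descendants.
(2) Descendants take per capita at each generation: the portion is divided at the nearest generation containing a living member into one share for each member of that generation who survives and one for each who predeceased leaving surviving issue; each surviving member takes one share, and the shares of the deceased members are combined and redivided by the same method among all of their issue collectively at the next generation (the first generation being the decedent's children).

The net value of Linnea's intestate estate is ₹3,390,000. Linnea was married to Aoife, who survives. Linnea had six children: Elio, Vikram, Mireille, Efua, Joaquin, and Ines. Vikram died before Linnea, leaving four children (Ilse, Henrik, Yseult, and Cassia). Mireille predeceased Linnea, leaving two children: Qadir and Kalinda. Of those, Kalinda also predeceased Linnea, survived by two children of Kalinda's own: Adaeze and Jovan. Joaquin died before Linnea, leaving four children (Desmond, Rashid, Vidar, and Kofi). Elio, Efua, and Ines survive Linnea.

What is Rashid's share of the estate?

Aoife first takes ₹150,000, leaving a balance of ₹3,240,000. Aoife then takes one-third of the balance (₹1,080,000), for a total of ₹1,230,000. The remaining ₹2,160,000 passes to the descendants.
The descendants' portion (₹2,160,000) is divided at the children's generation into 6 shares of ₹360,000. Elio, Efua, and Ines each take ₹360,000. The 3 shares of the deceased (Vikram, Mireille, and Joaquin) are combined into a pool of ₹1,080,000.
That pool (₹1,080,000) is divided at the grandchildren's generation into 10 shares of ₹108,000. Ilse, Henrik, Yseult, Cassia, Qadir, Desmond, Rashid, Vidar, and Kofi each take ₹108,000. The remaining share for the deceased Kalinda (₹108,000) is carried to the next generation.
That pool (₹108,000) is divided at the great-grandchildren's generation equally among Adaeze and Jovan: ₹54,000 each.

Rashid receives ₹108,000.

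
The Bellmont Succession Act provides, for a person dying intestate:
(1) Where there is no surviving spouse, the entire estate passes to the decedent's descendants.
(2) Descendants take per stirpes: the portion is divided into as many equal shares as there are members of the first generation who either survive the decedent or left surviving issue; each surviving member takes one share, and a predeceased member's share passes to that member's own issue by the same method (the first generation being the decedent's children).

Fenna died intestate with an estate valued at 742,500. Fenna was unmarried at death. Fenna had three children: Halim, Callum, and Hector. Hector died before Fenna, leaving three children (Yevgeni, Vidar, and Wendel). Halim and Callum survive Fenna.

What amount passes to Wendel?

Wendel receives 82,500.

The entire 742,500 passes to the descendants.
That amount (742,500) is divided into 3 shares of 247,500: Halim and Callum each take 247,500; Hector's 247,500 share passes to Hector's issue.
Hector's share (247,500) is divided into 3 shares of 82,500: Yevgeni, Vidar, and Wendel each take 82,500.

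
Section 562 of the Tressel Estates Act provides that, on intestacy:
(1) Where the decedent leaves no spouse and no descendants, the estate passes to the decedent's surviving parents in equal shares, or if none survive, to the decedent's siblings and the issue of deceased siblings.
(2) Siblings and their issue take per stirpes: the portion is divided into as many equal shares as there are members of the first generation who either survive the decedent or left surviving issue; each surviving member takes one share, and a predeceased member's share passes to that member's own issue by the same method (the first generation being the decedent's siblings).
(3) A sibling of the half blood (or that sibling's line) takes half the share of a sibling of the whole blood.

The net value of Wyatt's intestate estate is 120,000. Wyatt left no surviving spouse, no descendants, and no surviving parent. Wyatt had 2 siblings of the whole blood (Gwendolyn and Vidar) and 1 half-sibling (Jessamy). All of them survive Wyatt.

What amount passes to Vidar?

Vidar receives 48,000.

The entire 120,000 passes to the siblings and their issue.
Counting each half-blood sibling's line as half a unit, there are 5/2 units in 120,000, so one unit is 48,000. Whole-blood lines (Gwendolyn and Vidar) take 48,000 each; half-blood lines (Jessamy) take 24,000 each.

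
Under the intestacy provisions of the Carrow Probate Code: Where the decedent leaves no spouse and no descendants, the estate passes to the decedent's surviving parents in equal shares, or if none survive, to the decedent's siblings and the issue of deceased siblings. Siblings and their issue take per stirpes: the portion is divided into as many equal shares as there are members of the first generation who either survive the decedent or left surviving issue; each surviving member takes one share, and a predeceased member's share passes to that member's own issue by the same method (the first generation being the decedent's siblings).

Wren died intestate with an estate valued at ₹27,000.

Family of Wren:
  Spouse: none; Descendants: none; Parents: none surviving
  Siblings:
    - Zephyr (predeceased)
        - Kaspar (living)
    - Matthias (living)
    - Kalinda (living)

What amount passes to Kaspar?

The entire ₹27,000 passes to the siblings and their issue.
That amount (₹27,000) is divided into 3 shares of ₹9,000: Matthias and Kalinda each take ₹9,000; Zephyr's ₹9,000 share passes to Zephyr's issue.
Zephyr's share (₹9,000) passes entirely to Kaspar.

Kaspar receives ₹9,000.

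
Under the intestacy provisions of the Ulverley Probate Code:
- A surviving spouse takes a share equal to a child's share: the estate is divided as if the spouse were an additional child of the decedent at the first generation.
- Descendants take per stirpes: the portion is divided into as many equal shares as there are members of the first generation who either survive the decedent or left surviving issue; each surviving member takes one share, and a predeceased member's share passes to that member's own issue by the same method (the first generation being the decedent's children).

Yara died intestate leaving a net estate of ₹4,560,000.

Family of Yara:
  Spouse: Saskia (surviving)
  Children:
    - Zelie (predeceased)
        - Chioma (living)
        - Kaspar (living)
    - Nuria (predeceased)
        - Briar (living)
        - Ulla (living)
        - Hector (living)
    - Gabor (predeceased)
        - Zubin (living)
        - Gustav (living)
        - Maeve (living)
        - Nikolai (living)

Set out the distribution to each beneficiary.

The spouse counts as an additional share at the children's level, so there are 4 primary shares of ₹1,140,000. Saskia takes one such share (₹1,140,000).
The children's combined portion (₹3,420,000) is divided into 3 shares of ₹1,140,000: Zelie's ₹1,140,000 share passes to Zelie's issue; Nuria's ₹1,140,000 share passes to Nuria's issue; Gabor's ₹1,140,000 share passes to Gabor's issue.
Zelie's share (₹1,140,000) is divided into 2 shares of ₹570,000: Chioma and Kaspar each take ₹570,000.
Nuria's share (₹1,140,000) is divided into 3 shares of ₹380,000: Briar, Ulla, and Hector each take ₹380,000.
Gabor's share (₹1,140,000) is divided into 4 shares of ₹285,000: Zubin, Gustav, Maeve, and Nikolai each take ₹285,000.

Saskia: ₹1,140,000; Chioma: ₹570,000; Kaspar: ₹570,000; Briar: ₹380,000; Ulla: ₹380,000; Hector: ₹380,000; Zubin: ₹285,000; Gustav: ₹285,000; Maeve: ₹285,000; Nikolai: ₹285,000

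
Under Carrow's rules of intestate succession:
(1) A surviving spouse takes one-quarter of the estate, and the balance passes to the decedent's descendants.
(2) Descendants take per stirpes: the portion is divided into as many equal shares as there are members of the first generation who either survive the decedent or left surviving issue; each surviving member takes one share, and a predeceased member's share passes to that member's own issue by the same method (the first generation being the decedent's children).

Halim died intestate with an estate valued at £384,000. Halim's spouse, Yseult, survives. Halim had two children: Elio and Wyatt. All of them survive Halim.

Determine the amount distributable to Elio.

Elio receives £144,000.

Yseult takes one-quarter of £384,000 = £96,000. The remaining £288,000 passes to the descendants.
The descendants' portion (£288,000) is divided into 2 shares of £144,000: Elio and Wyatt each take £144,000.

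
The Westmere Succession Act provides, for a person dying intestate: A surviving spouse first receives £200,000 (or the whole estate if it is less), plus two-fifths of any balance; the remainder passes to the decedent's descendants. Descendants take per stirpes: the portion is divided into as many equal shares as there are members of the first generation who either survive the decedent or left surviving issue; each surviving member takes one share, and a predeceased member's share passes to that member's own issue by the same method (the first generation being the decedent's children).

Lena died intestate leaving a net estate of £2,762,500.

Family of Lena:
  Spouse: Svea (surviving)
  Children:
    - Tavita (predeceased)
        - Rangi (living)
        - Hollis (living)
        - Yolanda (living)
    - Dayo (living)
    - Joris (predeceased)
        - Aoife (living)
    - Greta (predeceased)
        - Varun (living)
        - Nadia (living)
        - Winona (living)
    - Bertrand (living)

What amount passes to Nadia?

Nadia receives £102,500.

Svea first takes £200,000, leaving a balance of £2,562,500. Svea then takes two-fifths of the balance (£1,025,000), for a total of £1,225,000. The remaining £1,537,500 passes to the descendants.
The descendants' portion (£1,537,500) is divided into 5 shares of £307,500: Dayo and Bertrand each take £307,500; Tavita's £307,500 share passes to Tavita's issue; Joris's £307,500 share passes to Joris's issue; Greta's £307,500 share passes to Greta's issue.
Tavita's share (£307,500) is divided into 3 shares of £102,500: Rangi, Hollis, and Yolanda each take £102,500.
Joris's share (£307,500) passes entirely to Aoife.
Greta's share (£307,500) is divided into 3 shares of £102,500: Varun, Nadia, and Winona each take £102,500.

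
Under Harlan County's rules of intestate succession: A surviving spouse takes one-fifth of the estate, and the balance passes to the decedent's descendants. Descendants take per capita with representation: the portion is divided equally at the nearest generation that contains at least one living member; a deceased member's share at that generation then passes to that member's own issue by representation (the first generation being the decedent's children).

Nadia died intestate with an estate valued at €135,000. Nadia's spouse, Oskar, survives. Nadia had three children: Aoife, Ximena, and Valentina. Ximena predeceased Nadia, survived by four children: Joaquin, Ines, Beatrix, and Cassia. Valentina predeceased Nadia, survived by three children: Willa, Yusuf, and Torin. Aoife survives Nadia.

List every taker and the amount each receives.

Oskar takes one-fifth of €135,000 = €27,000. The remaining €108,000 passes to the descendants.
The descendants' portion (€108,000) is divided into 3 shares of €36,000: Aoife takes €36,000; Ximena's €36,000 share passes to Ximena's issue; Valentina's €36,000 share passes to Valentina's issue.
Ximena's share (€36,000) is divided into 4 shares of €9,000: Joaquin, Ines, Beatrix, and Cassia each take €9,000.
Valentina's share (€36,000) is divided into 3 shares of €12,000: Willa, Yusuf, and Torin each take €12,000.

Oskar: €27,000; Aoife: €36,000; Joaquin: €9,000; Ines: €9,000; Beatrix: €9,000; Cassia: €9,000; Willa: €12,000; Yusuf: €12,000; Torin: €12,000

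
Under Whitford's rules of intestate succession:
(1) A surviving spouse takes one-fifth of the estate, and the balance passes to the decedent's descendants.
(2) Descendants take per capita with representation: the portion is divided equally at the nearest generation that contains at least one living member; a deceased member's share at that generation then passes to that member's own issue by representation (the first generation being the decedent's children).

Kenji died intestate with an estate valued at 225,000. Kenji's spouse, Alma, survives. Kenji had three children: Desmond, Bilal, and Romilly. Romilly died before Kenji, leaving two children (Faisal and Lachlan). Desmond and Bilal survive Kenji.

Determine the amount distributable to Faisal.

Faisal receives 30,000.

Alma takes one-fifth of 225,000 = 45,000. The remaining 180,000 passes to the descendants.
The descendants' portion (180,000) is divided into 3 shares of 60,000: Desmond and Bilal each take 60,000; Romilly's 60,000 share passes to Romilly's issue.
Romilly's share (60,000) is divided into 2 shares of 30,000: Faisal and Lachlan each take 30,000.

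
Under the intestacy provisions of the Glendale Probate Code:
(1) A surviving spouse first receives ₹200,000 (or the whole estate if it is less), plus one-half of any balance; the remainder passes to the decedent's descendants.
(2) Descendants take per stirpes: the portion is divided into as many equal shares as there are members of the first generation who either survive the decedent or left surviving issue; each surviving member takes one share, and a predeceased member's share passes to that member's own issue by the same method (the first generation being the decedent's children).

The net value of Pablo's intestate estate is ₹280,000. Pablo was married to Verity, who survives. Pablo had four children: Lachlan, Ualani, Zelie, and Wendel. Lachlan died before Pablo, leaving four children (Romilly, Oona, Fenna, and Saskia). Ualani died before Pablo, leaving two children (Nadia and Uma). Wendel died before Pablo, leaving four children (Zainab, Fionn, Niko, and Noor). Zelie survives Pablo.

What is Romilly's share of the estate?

Romilly receives ₹2,500.

Verity first takes ₹200,000, leaving a balance of ₹80,000. Verity then takes one-half of the balance (₹40,000), for a total of ₹240,000. The remaining ₹40,000 passes to the descendants.
The descendants' portion (₹40,000) is divided into 4 shares of ₹10,000: Zelie takes ₹10,000; Lachlan's ₹10,000 share passes to Lachlan's issue; Ualani's ₹10,000 share passes to Ualani's issue; Wendel's ₹10,000 share passes to Wendel's issue.
Lachlan's share (₹10,000) is divided into 4 shares of ₹2,500: Romilly, Oona, Fenna, and Saskia each take ₹2,500.
Ualani's share (₹10,000) is divided into 2 shares of ₹5,000: Nadia and Uma each take ₹5,000.
Wendel's share (₹10,000) is divided into 4 shares of ₹2,500: Zainab, Fionn, Niko, and Noor each take ₹2,500.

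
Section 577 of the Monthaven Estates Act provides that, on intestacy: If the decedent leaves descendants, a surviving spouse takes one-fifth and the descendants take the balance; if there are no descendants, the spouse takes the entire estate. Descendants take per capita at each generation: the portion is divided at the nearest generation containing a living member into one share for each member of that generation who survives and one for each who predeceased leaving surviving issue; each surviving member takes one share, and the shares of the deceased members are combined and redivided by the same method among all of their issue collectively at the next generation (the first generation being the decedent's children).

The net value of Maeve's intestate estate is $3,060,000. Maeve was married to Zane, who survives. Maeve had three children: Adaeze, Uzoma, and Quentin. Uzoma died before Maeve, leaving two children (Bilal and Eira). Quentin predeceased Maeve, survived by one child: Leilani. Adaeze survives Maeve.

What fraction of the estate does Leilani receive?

Zane takes one-fifth of $3,060,000 = $612,000. The remaining $2,448,000 passes to the descendants.
The descendants' portion ($2,448,000) is divided at the children's generation into 3 shares of $816,000. Adaeze takes $816,000. The 2 shares of the deceased (Uzoma and Quentin) are combined into a pool of $1,632,000.
That pool ($1,632,000) is divided at the grandchildren's generation equally among Bilal, Eira, and Leilani: $544,000 each.

Leilani receives 8/45 of the estate.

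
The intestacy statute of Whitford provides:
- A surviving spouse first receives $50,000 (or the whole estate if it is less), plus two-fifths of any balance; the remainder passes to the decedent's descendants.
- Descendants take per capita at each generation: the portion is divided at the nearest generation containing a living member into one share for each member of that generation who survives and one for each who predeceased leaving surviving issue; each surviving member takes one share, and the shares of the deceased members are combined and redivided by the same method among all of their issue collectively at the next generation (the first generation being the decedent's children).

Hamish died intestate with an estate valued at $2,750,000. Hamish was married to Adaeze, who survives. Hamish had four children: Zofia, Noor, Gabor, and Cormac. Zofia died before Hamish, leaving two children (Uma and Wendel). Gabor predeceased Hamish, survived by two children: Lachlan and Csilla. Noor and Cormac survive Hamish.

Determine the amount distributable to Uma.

Adaeze first takes $50,000, leaving a balance of $2,700,000. Adaeze then takes two-fifths of the balance ($1,080,000), for a total of $1,130,000. The remaining $1,620,000 passes to the descendants.
The descendants' portion ($1,620,000) is divided at the children's generation into 4 shares of $405,000. Noor and Cormac each take $405,000. The 2 shares of the deceased (Zofia and Gabor) are combined into a pool of $810,000.
That pool ($810,000) is divided at the grandchildren's generation equally among Uma, Wendel, Lachlan, and Csilla: $202,500 each.

Uma receives $202,500.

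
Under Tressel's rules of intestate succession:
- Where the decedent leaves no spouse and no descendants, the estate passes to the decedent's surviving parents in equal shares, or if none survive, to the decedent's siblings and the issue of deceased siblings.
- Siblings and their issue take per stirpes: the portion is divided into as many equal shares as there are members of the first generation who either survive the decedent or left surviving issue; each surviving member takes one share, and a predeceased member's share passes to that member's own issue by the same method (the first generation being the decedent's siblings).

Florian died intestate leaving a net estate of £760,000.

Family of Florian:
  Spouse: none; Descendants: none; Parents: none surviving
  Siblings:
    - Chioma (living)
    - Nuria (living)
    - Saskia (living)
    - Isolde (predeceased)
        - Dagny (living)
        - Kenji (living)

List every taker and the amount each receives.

Chioma: £190,000; Nuria: £190,000; Saskia: £190,000; Dagny: £95,000; Kenji: £95,000

The entire £760,000 passes to the siblings and their issue.
That amount (£760,000) is divided into 4 shares of £190,000: Chioma, Nuria, and Saskia each take £190,000; Isolde's £190,000 share passes to Isolde's issue.
Isolde's share (£190,000) is divided into 2 shares of £95,000: Dagny and Kenji each take £95,000.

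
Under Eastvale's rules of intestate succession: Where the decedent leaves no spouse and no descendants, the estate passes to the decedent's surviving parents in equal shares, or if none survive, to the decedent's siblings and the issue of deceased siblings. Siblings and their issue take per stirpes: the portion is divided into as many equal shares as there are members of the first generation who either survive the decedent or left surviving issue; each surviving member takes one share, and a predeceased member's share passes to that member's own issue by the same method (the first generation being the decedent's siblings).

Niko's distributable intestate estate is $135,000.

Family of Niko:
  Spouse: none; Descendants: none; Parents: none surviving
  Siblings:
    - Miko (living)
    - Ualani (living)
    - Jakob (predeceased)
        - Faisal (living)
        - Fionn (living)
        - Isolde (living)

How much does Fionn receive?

Fionn receives $15,000.

The entire $135,000 passes to the siblings and their issue.
That amount ($135,000) is divided into 3 shares of $45,000: Miko and Ualani each take $45,000; Jakob's $45,000 share passes to Jakob's issue.
Jakob's share ($45,000) is divided into 3 shares of $15,000: Faisal, Fionn, and Isolde each take $15,000.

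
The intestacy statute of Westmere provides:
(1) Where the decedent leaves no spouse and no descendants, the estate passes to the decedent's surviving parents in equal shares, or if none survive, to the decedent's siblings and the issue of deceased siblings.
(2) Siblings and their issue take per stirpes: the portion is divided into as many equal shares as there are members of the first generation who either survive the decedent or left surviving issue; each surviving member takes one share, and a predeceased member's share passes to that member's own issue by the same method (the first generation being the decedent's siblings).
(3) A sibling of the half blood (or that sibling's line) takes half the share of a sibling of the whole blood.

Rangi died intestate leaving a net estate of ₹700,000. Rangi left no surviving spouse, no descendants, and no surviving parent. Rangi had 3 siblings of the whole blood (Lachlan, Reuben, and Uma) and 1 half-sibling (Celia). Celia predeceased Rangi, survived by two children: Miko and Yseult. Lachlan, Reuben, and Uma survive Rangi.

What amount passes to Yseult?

The entire ₹700,000 passes to the siblings and their issue.
Counting each half-blood sibling's line as half a unit, there are 7/2 units in ₹700,000, so one unit is ₹200,000. Whole-blood lines (Lachlan, Reuben, and Uma) take ₹200,000 each; half-blood lines (Celia) take ₹100,000 each.
Celia's share (₹100,000) is divided into 2 shares of ₹50,000: Miko and Yseult each take ₹50,000.

Yseult receives ₹50,000.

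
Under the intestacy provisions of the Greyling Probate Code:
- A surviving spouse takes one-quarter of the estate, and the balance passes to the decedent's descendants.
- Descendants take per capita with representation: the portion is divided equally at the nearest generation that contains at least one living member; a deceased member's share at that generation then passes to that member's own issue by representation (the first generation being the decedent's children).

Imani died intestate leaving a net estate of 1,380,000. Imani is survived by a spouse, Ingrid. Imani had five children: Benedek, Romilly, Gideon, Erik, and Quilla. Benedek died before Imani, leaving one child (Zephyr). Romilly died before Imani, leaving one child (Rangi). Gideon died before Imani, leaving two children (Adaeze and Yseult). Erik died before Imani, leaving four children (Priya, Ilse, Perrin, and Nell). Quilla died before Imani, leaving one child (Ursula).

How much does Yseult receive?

Yseult receives 115,000.

Ingrid takes one-quarter of 1,380,000 = 345,000. The remaining 1,035,000 passes to the descendants.
No child survives, so the initial division is made at the grandchildren's generation.
The descendants' portion (1,035,000) is divided into 9 shares of 115,000: Zephyr, Rangi, Adaeze, Yseult, Priya, Ilse, Perrin, Nell, and Ursula each take 115,000.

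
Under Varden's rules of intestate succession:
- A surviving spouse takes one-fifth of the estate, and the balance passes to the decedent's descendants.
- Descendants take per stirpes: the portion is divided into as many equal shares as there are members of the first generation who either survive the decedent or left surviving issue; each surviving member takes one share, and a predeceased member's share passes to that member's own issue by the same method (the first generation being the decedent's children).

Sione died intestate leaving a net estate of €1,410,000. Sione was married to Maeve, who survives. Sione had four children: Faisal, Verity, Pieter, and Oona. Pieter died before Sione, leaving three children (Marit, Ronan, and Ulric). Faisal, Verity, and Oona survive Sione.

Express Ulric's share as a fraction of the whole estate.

Ulric receives 1/15 of the estate.

Maeve takes one-fifth of €1,410,000 = €282,000. The remaining €1,128,000 passes to the descendants.
The descendants' portion (€1,128,000) is divided into 4 shares of €282,000: Faisal, Verity, and Oona each take €282,000; Pieter's €282,000 share passes to Pieter's issue.
Pieter's share (€282,000) is divided into 3 shares of €94,000: Marit, Ronan, and Ulric each take €94,000.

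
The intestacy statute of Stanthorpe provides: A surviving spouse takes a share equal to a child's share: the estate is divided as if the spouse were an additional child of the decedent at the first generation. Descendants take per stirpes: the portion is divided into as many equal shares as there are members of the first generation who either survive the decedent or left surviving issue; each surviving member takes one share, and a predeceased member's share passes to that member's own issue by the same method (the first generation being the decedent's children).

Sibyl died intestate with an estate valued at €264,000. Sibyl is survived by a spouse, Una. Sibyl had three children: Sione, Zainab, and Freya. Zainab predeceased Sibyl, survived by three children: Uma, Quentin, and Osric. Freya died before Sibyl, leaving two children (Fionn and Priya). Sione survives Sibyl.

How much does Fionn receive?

Fionn receives €33,000.

The spouse counts as an additional share at the children's level, so there are 4 primary shares of €66,000. Una takes one such share (€66,000).
The children's combined portion (€198,000) is divided into 3 shares of €66,000: Sione takes €66,000; Zainab's €66,000 share passes to Zainab's issue; Freya's €66,000 share passes to Freya's issue.
Zainab's share (€66,000) is divided into 3 shares of €22,000: Uma, Quentin, and Osric each take €22,000.
Freya's share (€66,000) is divided into 2 shares of €33,000: Fionn and Priya each take €33,000.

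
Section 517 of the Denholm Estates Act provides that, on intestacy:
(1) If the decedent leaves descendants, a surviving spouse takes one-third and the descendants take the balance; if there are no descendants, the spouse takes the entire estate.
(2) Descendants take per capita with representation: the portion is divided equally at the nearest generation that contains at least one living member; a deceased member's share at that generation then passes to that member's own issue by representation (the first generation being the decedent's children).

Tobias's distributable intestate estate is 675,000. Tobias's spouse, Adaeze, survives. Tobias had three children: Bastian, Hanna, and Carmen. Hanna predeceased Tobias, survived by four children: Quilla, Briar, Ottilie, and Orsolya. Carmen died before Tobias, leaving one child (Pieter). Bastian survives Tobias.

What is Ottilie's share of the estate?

Ottilie receives 37,500.

Adaeze takes one-third of 675,000 = 225,000. The remaining 450,000 passes to the descendants.
The descendants' portion (450,000) is divided into 3 shares of 150,000: Bastian takes 150,000; Hanna's 150,000 share passes to Hanna's issue; Carmen's 150,000 share passes to Carmen's issue.
Hanna's share (150,000) is divided into 4 shares of 37,500: Quilla, Briar, Ottilie, and Orsolya each take 37,500.
Carmen's share (150,000) passes entirely to Pieter.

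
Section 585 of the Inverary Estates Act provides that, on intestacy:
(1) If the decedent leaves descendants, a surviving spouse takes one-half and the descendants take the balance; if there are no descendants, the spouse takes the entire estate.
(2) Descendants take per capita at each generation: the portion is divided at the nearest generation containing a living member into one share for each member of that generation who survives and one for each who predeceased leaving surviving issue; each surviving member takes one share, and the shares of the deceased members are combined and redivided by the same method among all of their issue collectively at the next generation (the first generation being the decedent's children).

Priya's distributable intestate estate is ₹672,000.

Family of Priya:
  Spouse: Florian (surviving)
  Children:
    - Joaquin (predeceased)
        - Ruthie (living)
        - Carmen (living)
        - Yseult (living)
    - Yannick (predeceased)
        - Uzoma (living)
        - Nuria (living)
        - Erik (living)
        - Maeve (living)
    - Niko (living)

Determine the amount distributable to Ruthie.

Ruthie receives ₹32,000.

Florian takes one-half of ₹672,000 = ₹336,000. The remaining ₹336,000 passes to the descendants.
The descendants' portion (₹336,000) is divided at the children's generation into 3 shares of ₹112,000. Niko takes ₹112,000. The 2 shares of the deceased (Joaquin and Yannick) are combined into a pool of ₹224,000.
That pool (₹224,000) is divided at the grandchildren's generation equally among Ruthie, Carmen, Yseult, Uzoma, Nuria, Erik, and Maeve: ₹32,000 each.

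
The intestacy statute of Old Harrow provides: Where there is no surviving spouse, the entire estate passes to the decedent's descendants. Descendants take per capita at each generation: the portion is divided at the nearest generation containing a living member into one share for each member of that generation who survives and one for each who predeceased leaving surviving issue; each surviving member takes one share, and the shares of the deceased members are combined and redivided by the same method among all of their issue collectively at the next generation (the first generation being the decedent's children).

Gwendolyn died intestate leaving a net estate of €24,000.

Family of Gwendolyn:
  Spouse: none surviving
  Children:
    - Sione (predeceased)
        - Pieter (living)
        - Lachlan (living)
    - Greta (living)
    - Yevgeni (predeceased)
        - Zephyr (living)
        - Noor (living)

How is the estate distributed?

The entire €24,000 passes to the descendants.
That amount (€24,000) is divided at the children's generation into 3 shares of €8,000. Greta takes €8,000. The 2 shares of the deceased (Sione and Yevgeni) are combined into a pool of €16,000.
That pool (€16,000) is divided at the grandchildren's generation equally among Pieter, Lachlan, Zephyr, and Noor: €4,000 each.

Pieter: €4,000; Lachlan: €4,000; Greta: €8,000; Zephyr: €4,000; Noor: €4,000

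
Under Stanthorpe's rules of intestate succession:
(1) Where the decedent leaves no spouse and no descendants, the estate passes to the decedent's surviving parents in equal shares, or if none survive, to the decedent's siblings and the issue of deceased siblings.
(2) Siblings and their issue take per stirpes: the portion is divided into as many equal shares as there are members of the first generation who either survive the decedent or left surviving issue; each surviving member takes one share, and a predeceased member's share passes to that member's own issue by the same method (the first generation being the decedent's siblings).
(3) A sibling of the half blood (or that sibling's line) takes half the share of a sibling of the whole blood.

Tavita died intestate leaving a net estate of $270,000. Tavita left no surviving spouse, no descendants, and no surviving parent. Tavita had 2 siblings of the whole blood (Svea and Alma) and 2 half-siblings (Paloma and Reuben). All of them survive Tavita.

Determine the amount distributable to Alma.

Alma receives $90,000.

The entire $270,000 passes to the siblings and their issue.
Counting each half-blood sibling's line as half a unit, there are 3 units in $270,000, so one unit is $90,000. Whole-blood lines (Svea and Alma) take $90,000 each; half-blood lines (Paloma and Reuben) take $45,000 each.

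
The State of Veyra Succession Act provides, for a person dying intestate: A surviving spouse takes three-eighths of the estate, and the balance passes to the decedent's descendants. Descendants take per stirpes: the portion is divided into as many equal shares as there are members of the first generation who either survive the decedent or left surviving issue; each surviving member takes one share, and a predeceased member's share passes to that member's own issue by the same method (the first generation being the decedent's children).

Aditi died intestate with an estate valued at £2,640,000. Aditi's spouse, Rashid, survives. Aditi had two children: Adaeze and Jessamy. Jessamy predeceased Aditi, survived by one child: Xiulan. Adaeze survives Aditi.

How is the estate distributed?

Rashid takes three-eighths of £2,640,000 = £990,000. The remaining £1,650,000 passes to the descendants.
The descendants' portion (£1,650,000) is divided into 2 shares of £825,000: Adaeze takes £825,000; Jessamy's £825,000 share passes to Jessamy's issue.
Jessamy's share (£825,000) passes entirely to Xiulan.

Rashid: £990,000; Adaeze: £825,000; Xiulan: £825,000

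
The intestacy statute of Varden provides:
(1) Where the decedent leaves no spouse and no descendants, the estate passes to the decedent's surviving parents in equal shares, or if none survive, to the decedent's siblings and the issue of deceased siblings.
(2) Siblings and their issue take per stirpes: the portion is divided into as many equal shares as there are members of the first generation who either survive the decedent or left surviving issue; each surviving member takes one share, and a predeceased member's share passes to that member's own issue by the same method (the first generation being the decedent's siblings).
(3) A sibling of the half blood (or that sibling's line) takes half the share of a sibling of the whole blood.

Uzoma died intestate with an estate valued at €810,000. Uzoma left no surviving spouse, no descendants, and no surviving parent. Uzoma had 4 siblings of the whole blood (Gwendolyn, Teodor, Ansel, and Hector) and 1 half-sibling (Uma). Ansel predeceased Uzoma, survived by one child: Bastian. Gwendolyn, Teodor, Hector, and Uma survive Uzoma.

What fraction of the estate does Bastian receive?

The entire €810,000 passes to the siblings and their issue.
Counting each half-blood sibling's line as half a unit, there are 9/2 units in €810,000, so one unit is €180,000. Whole-blood lines (Gwendolyn, Teodor, Ansel, and Hector) take €180,000 each; half-blood lines (Uma) take €90,000 each.
Ansel's share (€180,000) passes entirely to Bastian.

Bastian receives 2/9 of the estate.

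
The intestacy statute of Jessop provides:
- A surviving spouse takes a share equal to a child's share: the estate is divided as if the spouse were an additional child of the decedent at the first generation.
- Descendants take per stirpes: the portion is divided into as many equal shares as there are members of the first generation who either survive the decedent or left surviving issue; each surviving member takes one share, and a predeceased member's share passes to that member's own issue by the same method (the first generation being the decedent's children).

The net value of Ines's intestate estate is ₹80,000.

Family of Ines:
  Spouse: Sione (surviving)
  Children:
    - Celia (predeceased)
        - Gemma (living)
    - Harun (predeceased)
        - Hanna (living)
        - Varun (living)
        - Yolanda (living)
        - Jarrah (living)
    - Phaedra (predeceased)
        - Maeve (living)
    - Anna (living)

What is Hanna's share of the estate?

The spouse counts as an additional share at the children's level, so there are 5 primary shares of ₹16,000. Sione takes one such share (₹16,000).
The children's combined portion (₹64,000) is divided into 4 shares of ₹16,000: Anna takes ₹16,000; Celia's ₹16,000 share passes to Celia's issue; Harun's ₹16,000 share passes to Harun's issue; Phaedra's ₹16,000 share passes to Phaedra's issue.
Celia's share (₹16,000) passes entirely to Gemma.
Harun's share (₹16,000) is divided into 4 shares of ₹4,000: Hanna, Varun, Yolanda, and Jarrah each take ₹4,000.
Phaedra's share (₹16,000) passes entirely to Maeve.

Hanna receives ₹4,000.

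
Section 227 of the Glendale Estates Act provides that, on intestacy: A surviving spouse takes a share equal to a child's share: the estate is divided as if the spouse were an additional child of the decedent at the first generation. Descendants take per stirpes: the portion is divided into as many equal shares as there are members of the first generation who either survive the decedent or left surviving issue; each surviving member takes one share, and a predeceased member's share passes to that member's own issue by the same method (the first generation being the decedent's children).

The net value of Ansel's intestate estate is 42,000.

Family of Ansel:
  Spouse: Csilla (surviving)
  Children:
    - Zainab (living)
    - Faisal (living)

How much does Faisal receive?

Faisal receives 14,000.

The spouse counts as an additional share at the children's level, so there are 3 primary shares of 14,000. Csilla takes one such share (14,000).
The children's combined portion (28,000) is divided into 2 shares of 14,000: Zainab and Faisal each take 14,000.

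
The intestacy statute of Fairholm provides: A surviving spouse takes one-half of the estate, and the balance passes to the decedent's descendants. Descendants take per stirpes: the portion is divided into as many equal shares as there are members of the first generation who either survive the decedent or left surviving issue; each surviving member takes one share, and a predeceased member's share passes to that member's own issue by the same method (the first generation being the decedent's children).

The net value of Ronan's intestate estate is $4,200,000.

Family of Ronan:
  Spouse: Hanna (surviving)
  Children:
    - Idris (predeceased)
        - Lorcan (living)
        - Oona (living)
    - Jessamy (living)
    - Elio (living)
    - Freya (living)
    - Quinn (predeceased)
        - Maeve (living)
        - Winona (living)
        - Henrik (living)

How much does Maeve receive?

Maeve receives $140,000.

Hanna takes one-half of $4,200,000 = $2,100,000. The remaining $2,100,000 passes to the descendants.
The descendants' portion ($2,100,000) is divided into 5 shares of $420,000: Jessamy, Elio, and Freya each take $420,000; Idris's $420,000 share passes to Idris's issue; Quinn's $420,000 share passes to Quinn's issue.
Idris's share ($420,000) is divided into 2 shares of $210,000: Lorcan and Oona each take $210,000.
Quinn's share ($420,000) is divided into 3 shares of $140,000: Maeve, Winona, and Henrik each take $140,000.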